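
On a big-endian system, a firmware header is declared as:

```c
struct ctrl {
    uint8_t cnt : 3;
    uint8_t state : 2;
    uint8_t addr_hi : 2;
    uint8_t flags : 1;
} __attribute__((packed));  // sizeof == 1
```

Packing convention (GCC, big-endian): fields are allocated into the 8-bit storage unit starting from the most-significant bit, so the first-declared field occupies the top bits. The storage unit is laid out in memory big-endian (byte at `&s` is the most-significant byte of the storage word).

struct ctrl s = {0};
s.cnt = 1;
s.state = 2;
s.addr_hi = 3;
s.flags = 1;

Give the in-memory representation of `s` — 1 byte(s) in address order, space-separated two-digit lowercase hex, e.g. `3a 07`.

cnt:3 = 1 → 0x1 << 5 → word 0x20
state:2 = 2 → 0x2 << 3 → word 0x30
addr_hi:2 = 3 → 0x3 << 1 → word 0x36
flags:1 = 1 → 0x1 << 0 → word 0x37
word = 0x37 → big-endian bytes:
  [0]=0x37

37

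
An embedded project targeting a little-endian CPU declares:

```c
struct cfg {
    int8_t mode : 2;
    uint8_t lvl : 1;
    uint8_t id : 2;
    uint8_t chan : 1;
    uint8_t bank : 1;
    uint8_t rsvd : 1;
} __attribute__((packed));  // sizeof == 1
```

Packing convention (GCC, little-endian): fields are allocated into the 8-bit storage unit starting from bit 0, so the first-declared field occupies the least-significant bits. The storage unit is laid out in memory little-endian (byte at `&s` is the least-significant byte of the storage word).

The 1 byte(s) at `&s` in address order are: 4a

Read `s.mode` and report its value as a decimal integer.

[0]=0x4a (little-endian) → word 0x4a
mode:2 @ bit 0 → (0x4a>>0)&0x3 = 0x2  ←
lvl:1 @ bit 2 → (0x4a>>2)&0x1 = 0x0
id:2 @ bit 3 → (0x4a>>3)&0x3 = 0x1
chan:1 @ bit 5 → (0x4a>>5)&0x1 = 0x0
bank:1 @ bit 6 → (0x4a>>6)&0x1 = 0x1
rsvd:1 @ bit 7 → (0x4a>>7)&0x1 = 0x0
mode signed 2b, MSB=1: 2 - 4 = -2

-2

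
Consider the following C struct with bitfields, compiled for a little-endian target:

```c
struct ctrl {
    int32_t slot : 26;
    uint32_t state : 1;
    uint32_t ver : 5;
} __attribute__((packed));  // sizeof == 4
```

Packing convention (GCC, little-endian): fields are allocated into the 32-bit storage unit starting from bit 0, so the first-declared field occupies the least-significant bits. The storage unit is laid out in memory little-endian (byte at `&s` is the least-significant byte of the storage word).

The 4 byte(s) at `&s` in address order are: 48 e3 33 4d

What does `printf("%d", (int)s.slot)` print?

[0]=0x48 [1]=0xe3 [2]=0x33 [3]=0x4d (little-endian) → word 0x4d33e348
slot:26 @ bit 0 → (0x4d33e348>>0)&0x3ffffff = 0x133e348  ←
state:1 @ bit 26 → (0x4d33e348>>26)&0x1 = 0x1
ver:5 @ bit 27 → (0x4d33e348>>27)&0x1f = 0x9
slot signed 26b, MSB=0: value = 20177736

20177736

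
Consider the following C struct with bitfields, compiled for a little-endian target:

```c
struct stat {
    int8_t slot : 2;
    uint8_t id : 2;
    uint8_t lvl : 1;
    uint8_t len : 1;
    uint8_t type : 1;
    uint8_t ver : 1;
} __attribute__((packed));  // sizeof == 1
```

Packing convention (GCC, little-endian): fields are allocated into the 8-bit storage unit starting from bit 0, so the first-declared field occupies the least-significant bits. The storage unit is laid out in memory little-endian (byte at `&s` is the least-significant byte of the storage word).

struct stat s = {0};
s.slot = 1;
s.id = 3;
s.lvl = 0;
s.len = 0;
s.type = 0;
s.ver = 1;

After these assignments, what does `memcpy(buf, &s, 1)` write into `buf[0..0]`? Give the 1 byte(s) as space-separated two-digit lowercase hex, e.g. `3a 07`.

slot:2 = 1 → 0x1 << 0 → word 0x01
id:2 = 3 → 0x3 << 2 → word 0x0d
lvl:1 = 0 → 0x0 << 4 → word 0x0d
len:1 = 0 → 0x0 << 5 → word 0x0d
type:1 = 0 → 0x0 << 6 → word 0x0d
ver:1 = 1 → 0x1 << 7 → word 0x8d
word = 0x8d → little-endian bytes:
  [0]=0x8d

8d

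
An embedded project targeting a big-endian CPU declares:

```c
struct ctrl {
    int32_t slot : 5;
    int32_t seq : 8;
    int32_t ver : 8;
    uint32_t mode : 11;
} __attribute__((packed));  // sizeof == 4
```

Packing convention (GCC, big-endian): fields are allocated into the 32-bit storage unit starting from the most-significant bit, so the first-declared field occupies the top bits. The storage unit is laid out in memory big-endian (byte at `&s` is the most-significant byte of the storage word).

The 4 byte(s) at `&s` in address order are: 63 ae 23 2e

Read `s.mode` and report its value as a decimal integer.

814

[0]=0x63 [1]=0xae [2]=0x23 [3]=0x2e (big-endian) → word 0x63ae232e
slot [27+:5] = (word>>27) & 0x1f = 12
seq [19+:8] = (word>>19) & 0xff = 117
ver [11+:8] = (word>>11) & 0xff = 196
mode [0+:11] = (word>>0) & 0x7ff = 814  ←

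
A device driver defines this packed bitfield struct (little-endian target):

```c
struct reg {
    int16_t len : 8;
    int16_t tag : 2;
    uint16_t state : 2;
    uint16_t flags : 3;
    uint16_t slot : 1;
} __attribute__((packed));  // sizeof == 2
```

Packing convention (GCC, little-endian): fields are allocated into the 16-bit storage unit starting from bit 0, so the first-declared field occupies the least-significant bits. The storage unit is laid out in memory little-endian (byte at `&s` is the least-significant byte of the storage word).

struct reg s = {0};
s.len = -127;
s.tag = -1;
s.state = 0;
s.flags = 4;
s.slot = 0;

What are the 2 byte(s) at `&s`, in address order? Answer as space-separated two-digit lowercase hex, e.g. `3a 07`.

81 43

len:8 = -127 → 0x81 << 0 → word 0x0081
tag:2 = -1 → 0x3 << 8 → word 0x0381
state:2 = 0 → 0x0 << 10 → word 0x0381
flags:3 = 4 → 0x4 << 12 → word 0x4381
slot:1 = 0 → 0x0 << 15 → word 0x4381
word = 0x4381 → little-endian bytes:
  [0]=0x81  [1]=0x43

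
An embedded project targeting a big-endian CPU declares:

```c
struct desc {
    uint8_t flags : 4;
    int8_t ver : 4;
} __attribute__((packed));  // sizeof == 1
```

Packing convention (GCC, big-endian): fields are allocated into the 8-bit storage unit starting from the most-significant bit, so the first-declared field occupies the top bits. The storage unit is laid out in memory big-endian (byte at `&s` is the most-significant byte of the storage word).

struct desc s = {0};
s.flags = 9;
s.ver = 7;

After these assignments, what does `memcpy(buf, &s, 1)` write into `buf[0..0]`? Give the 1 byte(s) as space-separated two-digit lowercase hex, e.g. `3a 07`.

flags (4b) val=9 bits=0x9 at bit 4: 0x90
ver (4b) val=7 bits=0x7 at bit 0: 0x97
word = 0x97 → big-endian bytes:
  [0]=0x97

97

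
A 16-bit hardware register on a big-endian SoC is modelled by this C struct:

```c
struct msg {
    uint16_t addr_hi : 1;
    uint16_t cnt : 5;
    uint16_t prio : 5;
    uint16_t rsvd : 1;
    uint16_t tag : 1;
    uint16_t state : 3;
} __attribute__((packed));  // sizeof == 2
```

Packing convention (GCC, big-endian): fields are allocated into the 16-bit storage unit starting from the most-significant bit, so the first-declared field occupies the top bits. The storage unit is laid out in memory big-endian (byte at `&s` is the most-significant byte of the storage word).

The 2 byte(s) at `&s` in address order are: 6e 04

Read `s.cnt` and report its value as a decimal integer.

27

[0]=0x6e [1]=0x04 (big-endian) → word 0x6e04
addr_hi:1 @ bit 15 → (0x6e04>>15)&0x1 = 0x0
cnt:5 @ bit 10 → (0x6e04>>10)&0x1f = 0x1b  ←
prio:5 @ bit 5 → (0x6e04>>5)&0x1f = 0x10
rsvd:1 @ bit 4 → (0x6e04>>4)&0x1 = 0x0
tag:1 @ bit 3 → (0x6e04>>3)&0x1 = 0x0
state:3 @ bit 0 → (0x6e04>>0)&0x7 = 0x4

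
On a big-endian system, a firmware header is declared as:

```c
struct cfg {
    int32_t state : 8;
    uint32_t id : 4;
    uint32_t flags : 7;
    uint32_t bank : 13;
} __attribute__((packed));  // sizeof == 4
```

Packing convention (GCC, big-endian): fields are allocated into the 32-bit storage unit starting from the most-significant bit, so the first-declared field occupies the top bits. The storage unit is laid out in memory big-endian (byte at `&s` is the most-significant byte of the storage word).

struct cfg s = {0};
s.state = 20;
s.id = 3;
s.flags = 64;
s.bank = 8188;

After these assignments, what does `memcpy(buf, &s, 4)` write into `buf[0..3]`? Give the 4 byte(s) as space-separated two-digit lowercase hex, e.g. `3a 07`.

[24+:8] state=20 & 0xff = 0x14; word=0x14000000
[20+:4] id=3 & 0xf = 0x3; word=0x14300000
[13+:7] flags=64 & 0x7f = 0x40; word=0x14380000
[0+:13] bank=8188 & 0x1fff = 0x1ffc; word=0x14381ffc
word = 0x14381ffc → big-endian bytes:
  [0]=0x14  [1]=0x38  [2]=0x1f  [3]=0xfc

14 38 1f fc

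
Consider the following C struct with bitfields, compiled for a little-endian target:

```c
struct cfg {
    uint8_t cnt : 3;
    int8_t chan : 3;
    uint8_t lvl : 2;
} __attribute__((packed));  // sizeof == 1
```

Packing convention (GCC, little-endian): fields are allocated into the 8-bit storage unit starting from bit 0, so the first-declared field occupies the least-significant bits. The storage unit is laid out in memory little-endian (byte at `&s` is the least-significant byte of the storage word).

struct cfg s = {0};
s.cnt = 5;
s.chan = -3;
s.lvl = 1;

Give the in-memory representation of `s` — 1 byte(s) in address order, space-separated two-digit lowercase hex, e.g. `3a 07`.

6d

cnt:3 = 5 → 0x5 << 0 → word 0x05
chan:3 = -3 → 0x5 << 3 → word 0x2d
lvl:2 = 1 → 0x1 << 6 → word 0x6d
word = 0x6d → little-endian bytes:
  [0]=0x6d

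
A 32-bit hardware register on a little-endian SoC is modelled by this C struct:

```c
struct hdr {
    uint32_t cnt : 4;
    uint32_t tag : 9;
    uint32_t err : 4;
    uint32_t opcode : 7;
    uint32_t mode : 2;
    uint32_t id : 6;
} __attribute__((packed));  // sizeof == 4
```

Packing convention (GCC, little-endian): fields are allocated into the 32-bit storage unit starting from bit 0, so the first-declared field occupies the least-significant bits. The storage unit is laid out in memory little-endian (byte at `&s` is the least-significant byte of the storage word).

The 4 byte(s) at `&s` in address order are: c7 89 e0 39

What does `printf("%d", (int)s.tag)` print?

156

[0]=0xc7 [1]=0x89 [2]=0xe0 [3]=0x39 (little-endian) → word 0x39e089c7
cnt:4 @ bit 0 → (0x39e089c7>>0)&0xf = 0x7
tag:9 @ bit 4 → (0x39e089c7>>4)&0x1ff = 0x9c  ←
err:4 @ bit 13 → (0x39e089c7>>13)&0xf = 0x4
opcode:7 @ bit 17 → (0x39e089c7>>17)&0x7f = 0x70
mode:2 @ bit 24 → (0x39e089c7>>24)&0x3 = 0x1
id:6 @ bit 26 → (0x39e089c7>>26)&0x3f = 0xe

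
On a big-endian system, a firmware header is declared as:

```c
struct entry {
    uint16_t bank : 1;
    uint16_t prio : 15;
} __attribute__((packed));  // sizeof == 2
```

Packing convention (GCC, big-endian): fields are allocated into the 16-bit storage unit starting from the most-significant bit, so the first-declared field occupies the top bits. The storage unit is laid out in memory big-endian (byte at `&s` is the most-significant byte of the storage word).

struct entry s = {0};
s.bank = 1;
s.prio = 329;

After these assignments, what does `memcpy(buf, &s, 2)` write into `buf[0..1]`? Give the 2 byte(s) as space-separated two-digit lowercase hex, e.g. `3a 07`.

81 49

[15+:1] bank=1 & 0x1 = 0x1; word=0x8000
[0+:15] prio=329 & 0x7fff = 0x149; word=0x8149
word = 0x8149 → big-endian bytes:
  [0]=0x81  [1]=0x49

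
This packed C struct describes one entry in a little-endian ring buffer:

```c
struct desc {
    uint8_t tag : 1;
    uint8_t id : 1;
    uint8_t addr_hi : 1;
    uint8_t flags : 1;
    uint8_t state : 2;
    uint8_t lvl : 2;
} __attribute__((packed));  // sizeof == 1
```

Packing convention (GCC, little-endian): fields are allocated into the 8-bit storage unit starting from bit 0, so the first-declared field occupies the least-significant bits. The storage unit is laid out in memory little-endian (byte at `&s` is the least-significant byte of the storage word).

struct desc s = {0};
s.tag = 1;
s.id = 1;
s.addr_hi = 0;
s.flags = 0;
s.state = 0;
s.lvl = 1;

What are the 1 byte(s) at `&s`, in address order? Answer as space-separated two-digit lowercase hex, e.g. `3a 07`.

43

tag (1b) val=1 bits=0x1 at bit 0: 0x01
id (1b) val=1 bits=0x1 at bit 1: 0x03
addr_hi (1b) val=0 bits=0x0 at bit 2: 0x03
flags (1b) val=0 bits=0x0 at bit 3: 0x03
state (2b) val=0 bits=0x0 at bit 4: 0x03
lvl (2b) val=1 bits=0x1 at bit 6: 0x43
word = 0x43 → little-endian bytes:
  [0]=0x43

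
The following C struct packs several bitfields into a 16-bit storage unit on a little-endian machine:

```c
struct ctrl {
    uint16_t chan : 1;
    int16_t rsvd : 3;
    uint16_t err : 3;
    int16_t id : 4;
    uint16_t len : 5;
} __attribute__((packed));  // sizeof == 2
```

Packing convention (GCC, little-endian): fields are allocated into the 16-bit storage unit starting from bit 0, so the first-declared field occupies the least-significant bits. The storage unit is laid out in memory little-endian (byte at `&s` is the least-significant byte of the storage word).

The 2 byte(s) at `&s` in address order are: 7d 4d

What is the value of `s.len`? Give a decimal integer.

9

[0]=0x7d [1]=0x4d (little-endian) → word 0x4d7d
chan [0+:1] = (word>>0) & 0x1 = 1
rsvd [1+:3] = (word>>1) & 0x7 = 6
err [4+:3] = (word>>4) & 0x7 = 7
id [7+:4] = (word>>7) & 0xf = 10
len [11+:5] = (word>>11) & 0x1f = 9  ←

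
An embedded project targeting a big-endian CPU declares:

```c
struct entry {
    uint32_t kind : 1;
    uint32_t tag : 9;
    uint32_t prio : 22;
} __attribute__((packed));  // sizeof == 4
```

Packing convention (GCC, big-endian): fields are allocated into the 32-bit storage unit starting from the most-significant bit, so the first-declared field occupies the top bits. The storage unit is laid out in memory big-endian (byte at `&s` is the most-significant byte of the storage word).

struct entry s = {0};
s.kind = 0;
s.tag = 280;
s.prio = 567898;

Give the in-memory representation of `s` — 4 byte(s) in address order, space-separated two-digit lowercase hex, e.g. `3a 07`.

46 08 aa 5a

[31+:1] kind=0 & 0x1 = 0x0; word=0x00000000
[22+:9] tag=280 & 0x1ff = 0x118; word=0x46000000
[0+:22] prio=567898 & 0x3fffff = 0x8aa5a; word=0x4608aa5a
word = 0x4608aa5a → big-endian bytes:
  [0]=0x46  [1]=0x08  [2]=0xaa  [3]=0x5a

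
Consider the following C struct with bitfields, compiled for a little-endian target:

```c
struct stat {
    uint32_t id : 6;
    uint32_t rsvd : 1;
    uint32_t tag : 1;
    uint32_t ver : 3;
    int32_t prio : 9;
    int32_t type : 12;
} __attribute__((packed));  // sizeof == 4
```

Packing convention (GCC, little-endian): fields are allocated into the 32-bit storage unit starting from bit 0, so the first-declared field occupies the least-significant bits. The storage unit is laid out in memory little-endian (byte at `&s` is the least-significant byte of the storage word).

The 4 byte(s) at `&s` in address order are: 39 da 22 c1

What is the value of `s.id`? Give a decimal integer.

57

[0]=0x39 [1]=0xda [2]=0x22 [3]=0xc1 (little-endian) → word 0xc122da39
id [0+:6] = (word>>0) & 0x3f = 57  ←
rsvd [6+:1] = (word>>6) & 0x1 = 0
tag [7+:1] = (word>>7) & 0x1 = 0
ver [8+:3] = (word>>8) & 0x7 = 2
prio [11+:9] = (word>>11) & 0x1ff = 91
type [20+:12] = (word>>20) & 0xfff = 3090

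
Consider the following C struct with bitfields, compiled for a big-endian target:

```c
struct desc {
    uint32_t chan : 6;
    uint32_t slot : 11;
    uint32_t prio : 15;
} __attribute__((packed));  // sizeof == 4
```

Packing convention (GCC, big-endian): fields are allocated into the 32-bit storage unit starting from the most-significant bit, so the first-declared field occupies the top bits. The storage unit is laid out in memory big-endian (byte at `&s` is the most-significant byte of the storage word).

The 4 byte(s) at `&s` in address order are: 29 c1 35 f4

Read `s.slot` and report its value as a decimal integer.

[0]=0x29 [1]=0xc1 [2]=0x35 [3]=0xf4 (big-endian) → word 0x29c135f4
chan [26+:6] = (word>>26) & 0x3f = 10
slot [15+:11] = (word>>15) & 0x7ff = 898  ←
prio [0+:15] = (word>>0) & 0x7fff = 13812

898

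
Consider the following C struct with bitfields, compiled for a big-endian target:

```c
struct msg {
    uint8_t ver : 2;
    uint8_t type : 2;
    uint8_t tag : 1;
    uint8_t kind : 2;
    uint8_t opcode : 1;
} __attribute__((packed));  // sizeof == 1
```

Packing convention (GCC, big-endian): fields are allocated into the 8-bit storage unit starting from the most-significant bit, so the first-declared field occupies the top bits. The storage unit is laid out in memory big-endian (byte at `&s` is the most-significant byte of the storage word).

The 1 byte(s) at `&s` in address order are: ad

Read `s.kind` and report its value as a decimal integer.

[0]=0xad (big-endian) → word 0xad
ver:2 @ bit 6 → (0xad>>6)&0x3 = 0x2
type:2 @ bit 4 → (0xad>>4)&0x3 = 0x2
tag:1 @ bit 3 → (0xad>>3)&0x1 = 0x1
kind:2 @ bit 1 → (0xad>>1)&0x3 = 0x2  ←
opcode:1 @ bit 0 → (0xad>>0)&0x1 = 0x1

2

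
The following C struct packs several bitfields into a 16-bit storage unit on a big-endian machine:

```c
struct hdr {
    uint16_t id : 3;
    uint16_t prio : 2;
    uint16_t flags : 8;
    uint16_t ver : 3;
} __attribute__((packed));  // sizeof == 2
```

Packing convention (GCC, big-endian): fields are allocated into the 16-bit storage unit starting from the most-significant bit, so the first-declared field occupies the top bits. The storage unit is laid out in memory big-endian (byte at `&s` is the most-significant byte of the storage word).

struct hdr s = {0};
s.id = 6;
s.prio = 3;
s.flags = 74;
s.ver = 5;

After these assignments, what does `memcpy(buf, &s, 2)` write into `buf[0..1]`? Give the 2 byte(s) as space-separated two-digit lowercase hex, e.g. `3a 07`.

da 55

id:3 = 6 → 0x6 << 13 → word 0xc000
prio:2 = 3 → 0x3 << 11 → word 0xd800
flags:8 = 74 → 0x4a << 3 → word 0xda50
ver:3 = 5 → 0x5 << 0 → word 0xda55
word = 0xda55 → big-endian bytes:
  [0]=0xda  [1]=0x55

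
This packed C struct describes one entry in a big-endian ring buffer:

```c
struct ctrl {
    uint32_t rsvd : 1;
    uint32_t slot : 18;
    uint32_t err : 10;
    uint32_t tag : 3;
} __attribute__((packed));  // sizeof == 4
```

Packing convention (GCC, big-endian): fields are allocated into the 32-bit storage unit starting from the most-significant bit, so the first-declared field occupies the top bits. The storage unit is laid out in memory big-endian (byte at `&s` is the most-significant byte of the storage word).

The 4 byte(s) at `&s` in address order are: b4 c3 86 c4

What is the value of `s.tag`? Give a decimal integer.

4

[0]=0xb4 [1]=0xc3 [2]=0x86 [3]=0xc4 (big-endian) → word 0xb4c386c4
rsvd:1 @ bit 31 → (0xb4c386c4>>31)&0x1 = 0x1
slot:18 @ bit 13 → (0xb4c386c4>>13)&0x3ffff = 0x1a61c
err:10 @ bit 3 → (0xb4c386c4>>3)&0x3ff = 0xd8
tag:3 @ bit 0 → (0xb4c386c4>>0)&0x7 = 0x4  ←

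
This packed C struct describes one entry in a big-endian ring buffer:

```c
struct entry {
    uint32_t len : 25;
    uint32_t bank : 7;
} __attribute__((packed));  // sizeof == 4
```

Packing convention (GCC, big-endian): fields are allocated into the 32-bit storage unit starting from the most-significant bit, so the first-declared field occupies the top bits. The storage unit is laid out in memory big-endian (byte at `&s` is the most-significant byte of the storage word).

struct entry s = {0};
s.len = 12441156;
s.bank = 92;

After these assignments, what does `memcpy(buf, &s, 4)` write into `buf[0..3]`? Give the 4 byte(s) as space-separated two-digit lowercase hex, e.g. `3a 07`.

len (25b) val=12441156 bits=0xbdd644 at bit 7: 0x5eeb2200
bank (7b) val=92 bits=0x5c at bit 0: 0x5eeb225c
word = 0x5eeb225c → big-endian bytes:
  [0]=0x5e  [1]=0xeb  [2]=0x22  [3]=0x5c

5e eb 22 5c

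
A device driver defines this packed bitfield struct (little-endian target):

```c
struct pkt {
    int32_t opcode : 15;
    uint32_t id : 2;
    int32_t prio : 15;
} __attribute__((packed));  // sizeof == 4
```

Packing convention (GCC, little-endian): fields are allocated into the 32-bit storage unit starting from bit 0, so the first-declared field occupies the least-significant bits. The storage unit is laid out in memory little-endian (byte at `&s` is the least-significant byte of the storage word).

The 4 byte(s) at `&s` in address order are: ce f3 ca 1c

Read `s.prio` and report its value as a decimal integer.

3685

[0]=0xce [1]=0xf3 [2]=0xca [3]=0x1c (little-endian) → word 0x1ccaf3ce
opcode [0+:15] = (word>>0) & 0x7fff = 29646
id [15+:2] = (word>>15) & 0x3 = 1
prio [17+:15] = (word>>17) & 0x7fff = 3685  ←
prio signed 15b, MSB=0: value = 3685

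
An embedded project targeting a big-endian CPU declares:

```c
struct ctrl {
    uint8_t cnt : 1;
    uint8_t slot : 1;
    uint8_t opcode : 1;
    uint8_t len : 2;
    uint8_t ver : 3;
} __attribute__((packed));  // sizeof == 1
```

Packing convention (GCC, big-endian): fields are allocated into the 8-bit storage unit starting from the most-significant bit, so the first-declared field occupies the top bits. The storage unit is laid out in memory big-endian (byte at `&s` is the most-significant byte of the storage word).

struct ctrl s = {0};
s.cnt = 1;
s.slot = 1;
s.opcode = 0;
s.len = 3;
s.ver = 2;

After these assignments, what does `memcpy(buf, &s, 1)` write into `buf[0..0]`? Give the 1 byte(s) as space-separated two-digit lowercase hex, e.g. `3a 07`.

cnt:1 = 1 → 0x1 << 7 → word 0x80
slot:1 = 1 → 0x1 << 6 → word 0xc0
opcode:1 = 0 → 0x0 << 5 → word 0xc0
len:2 = 3 → 0x3 << 3 → word 0xd8
ver:3 = 2 → 0x2 << 0 → word 0xda
word = 0xda → big-endian bytes:
  [0]=0xda

da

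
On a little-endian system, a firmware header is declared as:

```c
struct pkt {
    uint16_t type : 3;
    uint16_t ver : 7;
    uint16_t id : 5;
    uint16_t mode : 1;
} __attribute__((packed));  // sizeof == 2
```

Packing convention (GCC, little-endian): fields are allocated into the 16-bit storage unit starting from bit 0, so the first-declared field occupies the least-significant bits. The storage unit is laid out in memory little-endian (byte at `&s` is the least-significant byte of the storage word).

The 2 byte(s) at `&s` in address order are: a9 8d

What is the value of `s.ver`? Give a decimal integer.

53

[0]=0xa9 [1]=0x8d (little-endian) → word 0x8da9
type [0+:3] = (word>>0) & 0x7 = 1
ver [3+:7] = (word>>3) & 0x7f = 53  ←
id [10+:5] = (word>>10) & 0x1f = 3
mode [15+:1] = (word>>15) & 0x1 = 1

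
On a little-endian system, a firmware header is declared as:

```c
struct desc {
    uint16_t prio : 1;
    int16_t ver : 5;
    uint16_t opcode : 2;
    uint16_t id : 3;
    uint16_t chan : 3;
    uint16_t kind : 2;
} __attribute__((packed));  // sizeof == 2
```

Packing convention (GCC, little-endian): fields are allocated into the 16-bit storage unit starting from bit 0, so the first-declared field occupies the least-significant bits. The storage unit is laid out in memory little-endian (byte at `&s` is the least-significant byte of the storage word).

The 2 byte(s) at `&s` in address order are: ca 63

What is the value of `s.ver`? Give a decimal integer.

[0]=0xca [1]=0x63 (little-endian) → word 0x63ca
prio:1 @ bit 0 → (0x63ca>>0)&0x1 = 0x0
ver:5 @ bit 1 → (0x63ca>>1)&0x1f = 0x5  ←
opcode:2 @ bit 6 → (0x63ca>>6)&0x3 = 0x3
id:3 @ bit 8 → (0x63ca>>8)&0x7 = 0x3
chan:3 @ bit 11 → (0x63ca>>11)&0x7 = 0x4
kind:2 @ bit 14 → (0x63ca>>14)&0x3 = 0x1
ver signed 5b, MSB=0: value = 5

5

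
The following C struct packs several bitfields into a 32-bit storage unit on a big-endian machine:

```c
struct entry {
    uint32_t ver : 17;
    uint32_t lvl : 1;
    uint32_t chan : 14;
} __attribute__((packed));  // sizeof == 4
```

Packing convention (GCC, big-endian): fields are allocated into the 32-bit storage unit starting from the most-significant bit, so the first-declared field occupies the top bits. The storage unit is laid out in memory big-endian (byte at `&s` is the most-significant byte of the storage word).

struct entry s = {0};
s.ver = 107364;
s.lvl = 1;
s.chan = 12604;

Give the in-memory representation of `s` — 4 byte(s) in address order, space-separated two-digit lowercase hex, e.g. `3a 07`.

ver (17b) val=107364 bits=0x1a364 at bit 15: 0xd1b20000
lvl (1b) val=1 bits=0x1 at bit 14: 0xd1b24000
chan (14b) val=12604 bits=0x313c at bit 0: 0xd1b2713c
word = 0xd1b2713c → big-endian bytes:
  [0]=0xd1  [1]=0xb2  [2]=0x71  [3]=0x3c

d1 b2 71 3c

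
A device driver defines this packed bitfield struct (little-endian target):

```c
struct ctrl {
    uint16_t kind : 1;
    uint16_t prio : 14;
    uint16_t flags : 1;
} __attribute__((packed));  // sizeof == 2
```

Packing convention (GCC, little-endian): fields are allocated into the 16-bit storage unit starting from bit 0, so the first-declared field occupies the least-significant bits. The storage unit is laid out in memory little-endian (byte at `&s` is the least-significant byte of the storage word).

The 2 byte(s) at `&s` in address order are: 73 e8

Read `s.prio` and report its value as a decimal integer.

[0]=0x73 [1]=0xe8 (little-endian) → word 0xe873
kind [0+:1] = (word>>0) & 0x1 = 1
prio [1+:14] = (word>>1) & 0x3fff = 13369  ←
flags [15+:1] = (word>>15) & 0x1 = 1

13369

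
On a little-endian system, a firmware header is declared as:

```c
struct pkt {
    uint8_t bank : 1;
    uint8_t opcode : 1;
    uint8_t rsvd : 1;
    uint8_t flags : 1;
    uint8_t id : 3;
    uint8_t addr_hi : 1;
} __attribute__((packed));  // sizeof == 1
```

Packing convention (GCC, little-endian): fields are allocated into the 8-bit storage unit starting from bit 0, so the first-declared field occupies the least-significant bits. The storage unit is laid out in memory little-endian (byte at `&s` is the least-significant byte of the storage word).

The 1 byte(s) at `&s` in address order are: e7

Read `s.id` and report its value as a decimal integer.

[0]=0xe7 (little-endian) → word 0xe7
bank:1 @ bit 0 → (0xe7>>0)&0x1 = 0x1
opcode:1 @ bit 1 → (0xe7>>1)&0x1 = 0x1
rsvd:1 @ bit 2 → (0xe7>>2)&0x1 = 0x1
flags:1 @ bit 3 → (0xe7>>3)&0x1 = 0x0
id:3 @ bit 4 → (0xe7>>4)&0x7 = 0x6  ←
addr_hi:1 @ bit 7 → (0xe7>>7)&0x1 = 0x1

6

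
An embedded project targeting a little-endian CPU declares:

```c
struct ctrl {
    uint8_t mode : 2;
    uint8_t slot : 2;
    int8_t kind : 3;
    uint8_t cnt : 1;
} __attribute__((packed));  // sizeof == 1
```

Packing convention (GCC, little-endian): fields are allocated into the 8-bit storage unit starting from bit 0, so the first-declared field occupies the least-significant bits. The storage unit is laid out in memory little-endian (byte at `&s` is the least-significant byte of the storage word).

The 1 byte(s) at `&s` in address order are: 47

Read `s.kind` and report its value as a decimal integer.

[0]=0x47 (little-endian) → word 0x47
mode [0+:2] = (word>>0) & 0x3 = 3
slot [2+:2] = (word>>2) & 0x3 = 1
kind [4+:3] = (word>>4) & 0x7 = 4  ←
cnt [7+:1] = (word>>7) & 0x1 = 0
kind signed 3b, MSB=1: 4 - 8 = -4

-4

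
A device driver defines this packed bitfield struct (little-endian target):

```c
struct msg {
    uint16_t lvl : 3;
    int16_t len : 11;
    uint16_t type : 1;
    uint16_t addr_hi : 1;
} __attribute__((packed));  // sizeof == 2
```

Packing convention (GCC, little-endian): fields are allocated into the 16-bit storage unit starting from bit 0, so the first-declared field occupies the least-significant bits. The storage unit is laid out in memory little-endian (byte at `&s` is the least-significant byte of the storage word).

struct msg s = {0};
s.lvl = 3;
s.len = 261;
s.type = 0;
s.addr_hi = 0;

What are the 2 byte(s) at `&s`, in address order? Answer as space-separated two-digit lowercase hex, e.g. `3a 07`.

2b 08

[0+:3] lvl=3 & 0x7 = 0x3; word=0x0003
[3+:11] len=261 & 0x7ff = 0x105; word=0x082b
[14+:1] type=0 & 0x1 = 0x0; word=0x082b
[15+:1] addr_hi=0 & 0x1 = 0x0; word=0x082b
word = 0x082b → little-endian bytes:
  [0]=0x2b  [1]=0x08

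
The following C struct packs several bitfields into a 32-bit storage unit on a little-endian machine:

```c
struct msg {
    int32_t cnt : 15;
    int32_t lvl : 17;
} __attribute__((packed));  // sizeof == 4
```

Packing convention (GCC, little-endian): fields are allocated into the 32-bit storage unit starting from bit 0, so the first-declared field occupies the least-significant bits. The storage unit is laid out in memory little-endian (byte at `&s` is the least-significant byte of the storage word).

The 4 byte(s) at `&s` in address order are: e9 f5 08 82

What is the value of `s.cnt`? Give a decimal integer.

[0]=0xe9 [1]=0xf5 [2]=0x08 [3]=0x82 (little-endian) → word 0x8208f5e9
cnt [0+:15] = (word>>0) & 0x7fff = 30185  ←
lvl [15+:17] = (word>>15) & 0x1ffff = 66577
cnt signed 15b, MSB=1: 30185 - 32768 = -2583

-2583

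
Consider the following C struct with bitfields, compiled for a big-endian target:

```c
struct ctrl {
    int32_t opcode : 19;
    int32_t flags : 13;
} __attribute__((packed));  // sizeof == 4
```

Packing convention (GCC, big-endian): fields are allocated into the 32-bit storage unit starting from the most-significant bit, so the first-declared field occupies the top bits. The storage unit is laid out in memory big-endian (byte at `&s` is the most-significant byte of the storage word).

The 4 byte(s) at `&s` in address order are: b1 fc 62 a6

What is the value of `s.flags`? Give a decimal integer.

[0]=0xb1 [1]=0xfc [2]=0x62 [3]=0xa6 (big-endian) → word 0xb1fc62a6
opcode [13+:19] = (word>>13) & 0x7ffff = 364515
flags [0+:13] = (word>>0) & 0x1fff = 678  ←
flags signed 13b, MSB=0: value = 678

678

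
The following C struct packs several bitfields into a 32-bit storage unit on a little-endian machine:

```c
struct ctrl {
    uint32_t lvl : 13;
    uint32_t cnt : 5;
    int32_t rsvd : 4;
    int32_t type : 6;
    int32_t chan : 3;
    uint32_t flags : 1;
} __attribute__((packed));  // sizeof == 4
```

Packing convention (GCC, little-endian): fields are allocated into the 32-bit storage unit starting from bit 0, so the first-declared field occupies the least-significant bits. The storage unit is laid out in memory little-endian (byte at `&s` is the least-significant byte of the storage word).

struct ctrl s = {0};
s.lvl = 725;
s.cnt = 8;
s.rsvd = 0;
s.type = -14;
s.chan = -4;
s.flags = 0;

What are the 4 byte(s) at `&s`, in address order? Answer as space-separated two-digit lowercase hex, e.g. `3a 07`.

lvl:13 = 725 → 0x2d5 << 0 → word 0x000002d5
cnt:5 = 8 → 0x8 << 13 → word 0x000102d5
rsvd:4 = 0 → 0x0 << 18 → word 0x000102d5
type:6 = -14 → 0x32 << 22 → word 0x0c8102d5
chan:3 = -4 → 0x4 << 28 → word 0x4c8102d5
flags:1 = 0 → 0x0 << 31 → word 0x4c8102d5
word = 0x4c8102d5 → little-endian bytes:
  [0]=0xd5  [1]=0x02  [2]=0x81  [3]=0x4c

d5 02 81 4c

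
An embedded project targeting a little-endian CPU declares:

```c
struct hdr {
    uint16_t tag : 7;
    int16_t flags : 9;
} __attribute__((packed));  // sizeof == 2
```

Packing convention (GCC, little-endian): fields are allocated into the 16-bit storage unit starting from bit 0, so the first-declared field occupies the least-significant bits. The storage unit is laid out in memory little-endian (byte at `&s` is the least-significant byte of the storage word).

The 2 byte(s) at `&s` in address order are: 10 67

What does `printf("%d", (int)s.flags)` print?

206

[0]=0x10 [1]=0x67 (little-endian) → word 0x6710
tag:7 @ bit 0 → (0x6710>>0)&0x7f = 0x10
flags:9 @ bit 7 → (0x6710>>7)&0x1ff = 0xce  ←
flags signed 9b, MSB=0: value = 206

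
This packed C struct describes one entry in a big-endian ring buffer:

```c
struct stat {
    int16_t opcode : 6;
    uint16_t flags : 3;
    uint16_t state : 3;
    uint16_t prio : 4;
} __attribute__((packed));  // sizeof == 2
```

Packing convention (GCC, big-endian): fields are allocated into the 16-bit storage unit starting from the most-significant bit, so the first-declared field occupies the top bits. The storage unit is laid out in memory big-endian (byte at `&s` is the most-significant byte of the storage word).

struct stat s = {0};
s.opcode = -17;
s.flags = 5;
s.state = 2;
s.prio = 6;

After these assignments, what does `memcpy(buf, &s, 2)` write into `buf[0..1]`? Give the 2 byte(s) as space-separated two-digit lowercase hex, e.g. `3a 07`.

opcode (6b) val=-17 bits=0x2f at bit 10: 0xbc00
flags (3b) val=5 bits=0x5 at bit 7: 0xbe80
state (3b) val=2 bits=0x2 at bit 4: 0xbea0
prio (4b) val=6 bits=0x6 at bit 0: 0xbea6
word = 0xbea6 → big-endian bytes:
  [0]=0xbe  [1]=0xa6

be a6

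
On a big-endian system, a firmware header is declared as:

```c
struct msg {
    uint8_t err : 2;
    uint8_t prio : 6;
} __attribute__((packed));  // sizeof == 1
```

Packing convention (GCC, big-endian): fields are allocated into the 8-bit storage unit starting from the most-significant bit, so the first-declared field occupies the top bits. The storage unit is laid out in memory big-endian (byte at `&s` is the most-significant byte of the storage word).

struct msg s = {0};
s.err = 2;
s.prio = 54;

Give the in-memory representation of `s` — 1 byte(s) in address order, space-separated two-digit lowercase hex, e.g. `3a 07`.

b6

[6+:2] err=2 & 0x3 = 0x2; word=0x80
[0+:6] prio=54 & 0x3f = 0x36; word=0xb6
word = 0xb6 → big-endian bytes:
  [0]=0xb6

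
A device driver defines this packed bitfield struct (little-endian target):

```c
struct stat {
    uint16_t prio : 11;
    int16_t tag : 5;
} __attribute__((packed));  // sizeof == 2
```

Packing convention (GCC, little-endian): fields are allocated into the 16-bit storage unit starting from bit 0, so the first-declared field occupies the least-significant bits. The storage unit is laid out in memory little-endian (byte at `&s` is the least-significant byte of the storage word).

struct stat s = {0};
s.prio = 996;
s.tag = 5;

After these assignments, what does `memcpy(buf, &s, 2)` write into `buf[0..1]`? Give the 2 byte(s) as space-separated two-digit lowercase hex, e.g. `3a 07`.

prio (11b) val=996 bits=0x3e4 at bit 0: 0x03e4
tag (5b) val=5 bits=0x5 at bit 11: 0x2be4
word = 0x2be4 → little-endian bytes:
  [0]=0xe4  [1]=0x2b

e4 2b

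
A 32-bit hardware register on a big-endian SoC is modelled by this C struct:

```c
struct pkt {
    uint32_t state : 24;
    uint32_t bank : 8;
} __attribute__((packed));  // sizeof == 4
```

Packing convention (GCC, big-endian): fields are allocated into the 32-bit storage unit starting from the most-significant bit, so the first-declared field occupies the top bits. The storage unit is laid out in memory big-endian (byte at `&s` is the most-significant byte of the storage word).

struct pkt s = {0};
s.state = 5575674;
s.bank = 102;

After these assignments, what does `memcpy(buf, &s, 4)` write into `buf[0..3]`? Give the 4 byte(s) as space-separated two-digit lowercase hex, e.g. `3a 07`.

55 13 fa 66

state (24b) val=5575674 bits=0x5513fa at bit 8: 0x5513fa00
bank (8b) val=102 bits=0x66 at bit 0: 0x5513fa66
word = 0x5513fa66 → big-endian bytes:
  [0]=0x55  [1]=0x13  [2]=0xfa  [3]=0x66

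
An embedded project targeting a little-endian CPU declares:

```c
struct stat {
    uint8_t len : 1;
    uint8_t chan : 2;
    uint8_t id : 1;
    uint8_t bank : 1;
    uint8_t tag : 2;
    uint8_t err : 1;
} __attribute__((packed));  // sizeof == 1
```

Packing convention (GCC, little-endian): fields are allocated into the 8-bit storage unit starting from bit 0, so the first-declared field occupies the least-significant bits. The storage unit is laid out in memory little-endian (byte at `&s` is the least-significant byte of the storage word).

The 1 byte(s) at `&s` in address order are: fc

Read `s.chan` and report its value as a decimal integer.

[0]=0xfc (little-endian) → word 0xfc
len [0+:1] = (word>>0) & 0x1 = 0
chan [1+:2] = (word>>1) & 0x3 = 2  ←
id [3+:1] = (word>>3) & 0x1 = 1
bank [4+:1] = (word>>4) & 0x1 = 1
tag [5+:2] = (word>>5) & 0x3 = 3
err [7+:1] = (word>>7) & 0x1 = 1

2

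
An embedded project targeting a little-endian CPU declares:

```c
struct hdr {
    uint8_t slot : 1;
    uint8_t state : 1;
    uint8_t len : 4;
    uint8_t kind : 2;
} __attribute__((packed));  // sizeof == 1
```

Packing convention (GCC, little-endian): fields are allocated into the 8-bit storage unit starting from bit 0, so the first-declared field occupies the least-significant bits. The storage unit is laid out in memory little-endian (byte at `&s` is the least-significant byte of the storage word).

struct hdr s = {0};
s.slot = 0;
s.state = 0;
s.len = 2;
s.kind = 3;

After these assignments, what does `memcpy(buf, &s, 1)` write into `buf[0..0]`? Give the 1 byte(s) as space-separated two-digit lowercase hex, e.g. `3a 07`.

[0+:1] slot=0 & 0x1 = 0x0; word=0x00
[1+:1] state=0 & 0x1 = 0x0; word=0x00
[2+:4] len=2 & 0xf = 0x2; word=0x08
[6+:2] kind=3 & 0x3 = 0x3; word=0xc8
word = 0xc8 → little-endian bytes:
  [0]=0xc8

c8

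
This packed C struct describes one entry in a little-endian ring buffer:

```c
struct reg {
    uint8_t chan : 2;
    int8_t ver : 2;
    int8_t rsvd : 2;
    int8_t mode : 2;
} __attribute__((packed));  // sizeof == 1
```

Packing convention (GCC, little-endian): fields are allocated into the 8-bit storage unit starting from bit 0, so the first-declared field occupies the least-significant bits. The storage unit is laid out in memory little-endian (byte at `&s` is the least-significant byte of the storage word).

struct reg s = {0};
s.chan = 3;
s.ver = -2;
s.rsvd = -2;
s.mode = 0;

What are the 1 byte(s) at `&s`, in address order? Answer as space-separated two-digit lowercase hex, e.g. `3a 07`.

2b

chan:2 = 3 → 0x3 << 0 → word 0x03
ver:2 = -2 → 0x2 << 2 → word 0x0b
rsvd:2 = -2 → 0x2 << 4 → word 0x2b
mode:2 = 0 → 0x0 << 6 → word 0x2b
word = 0x2b → little-endian bytes:
  [0]=0x2b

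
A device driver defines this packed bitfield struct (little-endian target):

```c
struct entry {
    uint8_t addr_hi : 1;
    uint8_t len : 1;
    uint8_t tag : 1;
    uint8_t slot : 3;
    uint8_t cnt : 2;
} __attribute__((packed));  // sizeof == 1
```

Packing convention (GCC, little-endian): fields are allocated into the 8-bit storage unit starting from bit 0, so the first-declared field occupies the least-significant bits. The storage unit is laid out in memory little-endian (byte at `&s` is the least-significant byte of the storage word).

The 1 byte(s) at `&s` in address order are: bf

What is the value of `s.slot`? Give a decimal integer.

7

[0]=0xbf (little-endian) → word 0xbf
addr_hi [0+:1] = (word>>0) & 0x1 = 1
len [1+:1] = (word>>1) & 0x1 = 1
tag [2+:1] = (word>>2) & 0x1 = 1
slot [3+:3] = (word>>3) & 0x7 = 7  ←
cnt [6+:2] = (word>>6) & 0x3 = 2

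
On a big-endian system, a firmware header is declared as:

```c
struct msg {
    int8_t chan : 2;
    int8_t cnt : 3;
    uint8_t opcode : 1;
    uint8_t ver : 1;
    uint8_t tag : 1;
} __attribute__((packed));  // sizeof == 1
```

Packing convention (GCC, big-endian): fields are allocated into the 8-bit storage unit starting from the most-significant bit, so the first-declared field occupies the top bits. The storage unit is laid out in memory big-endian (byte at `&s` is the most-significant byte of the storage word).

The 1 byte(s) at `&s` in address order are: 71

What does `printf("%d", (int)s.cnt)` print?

-2

[0]=0x71 (big-endian) → word 0x71
chan:2 @ bit 6 → (0x71>>6)&0x3 = 0x1
cnt:3 @ bit 3 → (0x71>>3)&0x7 = 0x6  ←
opcode:1 @ bit 2 → (0x71>>2)&0x1 = 0x0
ver:1 @ bit 1 → (0x71>>1)&0x1 = 0x0
tag:1 @ bit 0 → (0x71>>0)&0x1 = 0x1
cnt signed 3b, MSB=1: 6 - 8 = -2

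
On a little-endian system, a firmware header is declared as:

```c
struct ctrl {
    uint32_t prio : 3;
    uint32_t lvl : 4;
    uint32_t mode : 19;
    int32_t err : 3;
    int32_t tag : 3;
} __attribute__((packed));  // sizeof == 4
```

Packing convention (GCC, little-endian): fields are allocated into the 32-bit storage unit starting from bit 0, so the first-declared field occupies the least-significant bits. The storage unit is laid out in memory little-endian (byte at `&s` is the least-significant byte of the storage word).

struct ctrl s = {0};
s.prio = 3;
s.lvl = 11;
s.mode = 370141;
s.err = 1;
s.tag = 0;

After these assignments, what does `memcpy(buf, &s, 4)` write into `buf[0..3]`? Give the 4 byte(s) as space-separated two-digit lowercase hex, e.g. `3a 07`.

db ee d2 06

prio:3 = 3 → 0x3 << 0 → word 0x00000003
lvl:4 = 11 → 0xb << 3 → word 0x0000005b
mode:19 = 370141 → 0x5a5dd << 7 → word 0x02d2eedb
err:3 = 1 → 0x1 << 26 → word 0x06d2eedb
tag:3 = 0 → 0x0 << 29 → word 0x06d2eedb
word = 0x06d2eedb → little-endian bytes:
  [0]=0xdb  [1]=0xee  [2]=0xd2  [3]=0x06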